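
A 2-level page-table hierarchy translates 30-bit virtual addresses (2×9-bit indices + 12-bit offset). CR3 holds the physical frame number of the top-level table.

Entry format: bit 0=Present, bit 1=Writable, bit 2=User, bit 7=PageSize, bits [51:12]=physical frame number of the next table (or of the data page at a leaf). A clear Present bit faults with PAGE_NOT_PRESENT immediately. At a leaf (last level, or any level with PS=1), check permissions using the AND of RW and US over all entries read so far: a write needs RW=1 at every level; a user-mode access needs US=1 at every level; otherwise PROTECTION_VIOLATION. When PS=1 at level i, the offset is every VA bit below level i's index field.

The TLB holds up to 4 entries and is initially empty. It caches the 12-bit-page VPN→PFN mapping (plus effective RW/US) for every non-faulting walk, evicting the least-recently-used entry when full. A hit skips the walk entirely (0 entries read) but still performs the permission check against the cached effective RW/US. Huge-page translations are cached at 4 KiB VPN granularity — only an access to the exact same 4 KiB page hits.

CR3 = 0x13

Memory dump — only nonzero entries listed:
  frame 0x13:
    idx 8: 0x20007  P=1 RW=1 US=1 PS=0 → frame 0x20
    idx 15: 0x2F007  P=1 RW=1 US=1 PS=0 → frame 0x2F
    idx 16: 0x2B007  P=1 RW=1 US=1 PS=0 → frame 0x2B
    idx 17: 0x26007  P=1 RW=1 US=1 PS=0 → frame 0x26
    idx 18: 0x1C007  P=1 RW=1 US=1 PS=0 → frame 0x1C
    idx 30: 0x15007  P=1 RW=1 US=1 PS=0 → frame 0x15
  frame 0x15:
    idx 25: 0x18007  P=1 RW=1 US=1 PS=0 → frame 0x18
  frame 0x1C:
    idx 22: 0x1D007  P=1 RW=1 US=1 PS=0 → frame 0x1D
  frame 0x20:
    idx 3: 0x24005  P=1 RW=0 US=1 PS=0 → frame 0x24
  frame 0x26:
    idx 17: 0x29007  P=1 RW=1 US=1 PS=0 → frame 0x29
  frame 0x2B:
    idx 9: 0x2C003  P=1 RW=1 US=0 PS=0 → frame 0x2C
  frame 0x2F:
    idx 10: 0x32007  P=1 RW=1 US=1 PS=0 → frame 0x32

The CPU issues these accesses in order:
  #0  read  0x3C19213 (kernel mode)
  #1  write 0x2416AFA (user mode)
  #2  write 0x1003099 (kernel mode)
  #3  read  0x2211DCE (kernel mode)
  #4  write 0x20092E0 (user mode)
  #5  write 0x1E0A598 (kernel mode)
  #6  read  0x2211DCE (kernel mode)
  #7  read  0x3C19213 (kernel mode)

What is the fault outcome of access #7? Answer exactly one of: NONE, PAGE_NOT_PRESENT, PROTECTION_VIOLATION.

Per-access translation:
#0 VA=0x3C19213 (r,kernel):
  L0 @0x13[30] → 0x15007  P=1,RW=1,US=1,PS=0
  L1 @0x15[25] → 0x18007  P=1,RW=1,US=1,PS=0
  ⇒ phys 0x18213  [2 reads]
#1 VA=0x2416AFA (w,user):
  L0 @0x13[18] → 0x1C007  P=1,RW=1,US=1,PS=0
  L1 @0x1C[22] → 0x1D007  P=1,RW=1,US=1,PS=0
  ⇒ phys 0x1DAFA  [2 reads]
#2 VA=0x1003099 (w,kernel):
  L0 @0x13[8] → 0x20007  P=1,RW=1,US=1,PS=0
  L1 @0x20[3] → 0x24005  P=1,RW=0,US=1,PS=0
  ⇒ fault: PROTECTION_VIOLATION  — 2 lookups
#3 VA=0x2211DCE (r,kernel):
  L0 @0x13[17] → 0x26007  P=1,RW=1,US=1,PS=0
  L1 @0x26[17] → 0x29007  P=1,RW=1,US=1,PS=0
  ⇒ phys 0x29DCE  [2 reads]
#4 VA=0x20092E0 (w,user):
  L0 @0x13[16] → 0x2B007  P=1,RW=1,US=1,PS=0
  L1 @0x2B[9] → 0x2C003  P=1,RW=1,US=0,PS=0
  ⇒ fault: PROTECTION_VIOLATION  — 2 lookups
#5 VA=0x1E0A598 (w,kernel):
  L0 @0x13[15] → 0x2F007  P=1,RW=1,US=1,PS=0
  L1 @0x2F[10] → 0x32007  P=1,RW=1,US=1,PS=0
  ⇒ phys 0x32598  [2 reads]
#6 VA=0x2211DCE (r,kernel):
  TLB hit vpn=0x2211 → PA=0x29DCE
#7 VA=0x3C19213 (r,kernel):
  TLB hit vpn=0x3C19 → PA=0x18213

Access #7 fault: NONE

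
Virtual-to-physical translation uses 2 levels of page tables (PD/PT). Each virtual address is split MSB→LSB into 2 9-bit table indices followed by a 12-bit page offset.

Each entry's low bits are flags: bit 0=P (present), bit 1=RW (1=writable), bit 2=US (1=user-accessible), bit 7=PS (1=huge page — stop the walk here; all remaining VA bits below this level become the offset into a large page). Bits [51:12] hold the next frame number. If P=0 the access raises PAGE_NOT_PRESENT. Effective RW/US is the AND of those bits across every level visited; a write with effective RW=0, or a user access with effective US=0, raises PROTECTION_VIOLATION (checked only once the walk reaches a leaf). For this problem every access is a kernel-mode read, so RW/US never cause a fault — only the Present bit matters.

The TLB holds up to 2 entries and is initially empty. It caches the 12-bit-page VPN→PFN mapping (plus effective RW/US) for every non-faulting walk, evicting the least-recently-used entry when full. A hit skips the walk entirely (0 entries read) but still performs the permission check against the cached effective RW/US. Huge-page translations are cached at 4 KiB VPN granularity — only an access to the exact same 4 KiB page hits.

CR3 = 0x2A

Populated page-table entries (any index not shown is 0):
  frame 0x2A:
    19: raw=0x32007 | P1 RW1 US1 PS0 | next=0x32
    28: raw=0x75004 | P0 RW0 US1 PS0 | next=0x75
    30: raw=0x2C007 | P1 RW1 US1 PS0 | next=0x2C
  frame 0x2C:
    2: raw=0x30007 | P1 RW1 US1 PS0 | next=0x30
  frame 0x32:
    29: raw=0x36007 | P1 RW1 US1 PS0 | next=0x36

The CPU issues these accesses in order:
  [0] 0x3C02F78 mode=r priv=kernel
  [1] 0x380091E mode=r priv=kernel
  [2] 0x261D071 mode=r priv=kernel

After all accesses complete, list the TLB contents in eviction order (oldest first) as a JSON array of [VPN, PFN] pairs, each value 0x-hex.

Per-access translation:
#0 VA=0x3C02F78 (r,kernel):
  lvl0: tbl 0x2A, slot 30 ⇒ 0x2C007 (P1/RW1/US1/PS0)
  lvl1: tbl 0x2C, slot 2 ⇒ 0x30007 (P1/RW1/US1/PS0)
  ✓ 0x30F78  — 2 lookups
#1 VA=0x380091E (r,kernel):
  lvl0: tbl 0x2A, slot 28 ⇒ 0x75004 (P0/RW0/US1/PS0)
  ⇒ fault: PAGE_NOT_PRESENT  — 1 lookups
#2 VA=0x261D071 (r,kernel):
  lvl0: tbl 0x2A, slot 19 ⇒ 0x32007 (P1/RW1/US1/PS0)
  lvl1: tbl 0x32, slot 29 ⇒ 0x36007 (P1/RW1/US1/PS0)
  ✓ 0x36071  — 2 lookups

TLB: [["0x3C02", "0x30"], ["0x261D", "0x36"]]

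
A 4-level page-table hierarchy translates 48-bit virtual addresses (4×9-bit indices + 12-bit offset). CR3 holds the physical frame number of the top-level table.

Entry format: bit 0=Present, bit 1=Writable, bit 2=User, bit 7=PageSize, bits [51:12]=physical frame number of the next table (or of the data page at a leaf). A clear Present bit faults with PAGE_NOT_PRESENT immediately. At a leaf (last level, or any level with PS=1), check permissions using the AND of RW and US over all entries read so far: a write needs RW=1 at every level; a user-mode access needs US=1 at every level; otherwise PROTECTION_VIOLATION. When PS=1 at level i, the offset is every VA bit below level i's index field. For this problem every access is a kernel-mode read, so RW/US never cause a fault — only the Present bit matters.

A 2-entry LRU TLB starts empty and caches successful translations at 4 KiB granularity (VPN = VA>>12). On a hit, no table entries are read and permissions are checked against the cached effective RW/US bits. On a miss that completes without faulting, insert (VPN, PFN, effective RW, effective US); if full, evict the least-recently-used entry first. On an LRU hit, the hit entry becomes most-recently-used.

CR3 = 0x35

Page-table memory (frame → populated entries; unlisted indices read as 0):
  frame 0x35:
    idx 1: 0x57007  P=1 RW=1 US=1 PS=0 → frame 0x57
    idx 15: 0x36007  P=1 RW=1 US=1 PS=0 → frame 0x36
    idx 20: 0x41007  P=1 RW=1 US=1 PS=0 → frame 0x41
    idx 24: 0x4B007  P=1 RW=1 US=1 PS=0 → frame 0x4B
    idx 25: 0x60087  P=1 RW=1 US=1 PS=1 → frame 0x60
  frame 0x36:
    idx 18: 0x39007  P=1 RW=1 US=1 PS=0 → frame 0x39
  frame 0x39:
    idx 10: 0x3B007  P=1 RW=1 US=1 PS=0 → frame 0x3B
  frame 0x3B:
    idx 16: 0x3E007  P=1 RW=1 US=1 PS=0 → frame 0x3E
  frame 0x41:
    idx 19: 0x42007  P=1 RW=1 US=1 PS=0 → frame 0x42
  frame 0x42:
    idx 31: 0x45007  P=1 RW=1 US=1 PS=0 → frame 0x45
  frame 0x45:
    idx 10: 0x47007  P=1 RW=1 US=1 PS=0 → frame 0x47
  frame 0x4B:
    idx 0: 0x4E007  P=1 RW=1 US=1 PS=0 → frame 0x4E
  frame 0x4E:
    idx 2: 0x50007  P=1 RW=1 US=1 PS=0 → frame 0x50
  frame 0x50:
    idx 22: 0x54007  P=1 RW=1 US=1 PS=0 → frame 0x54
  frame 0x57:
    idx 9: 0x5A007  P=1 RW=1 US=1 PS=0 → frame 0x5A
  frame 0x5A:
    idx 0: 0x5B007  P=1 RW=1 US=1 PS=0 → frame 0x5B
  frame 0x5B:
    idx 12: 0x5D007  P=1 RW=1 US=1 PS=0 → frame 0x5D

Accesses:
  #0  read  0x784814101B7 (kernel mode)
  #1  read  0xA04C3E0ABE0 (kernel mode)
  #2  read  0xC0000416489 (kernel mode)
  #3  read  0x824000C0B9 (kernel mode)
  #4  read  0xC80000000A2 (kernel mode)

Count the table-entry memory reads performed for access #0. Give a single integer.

Walk each access:
#0 VA=0x784814101B7 (r,kernel):
  L0: frame=0x35 idx=15 entry=0x36007 [P=1 RW=1 US=1 PS=0]
  L1: frame=0x36 idx=18 entry=0x39007 [P=1 RW=1 US=1 PS=0]
  L2: frame=0x39 idx=10 entry=0x3B007 [P=1 RW=1 US=1 PS=0]
  L3: frame=0x3B idx=16 entry=0x3E007 [P=1 RW=1 US=1 PS=0]
  ✓ 0x3E1B7  — 4 lookups
#1 VA=0xA04C3E0ABE0 (r,kernel):
  L0: frame=0x35 idx=20 entry=0x41007 [P=1 RW=1 US=1 PS=0]
  L1: frame=0x41 idx=19 entry=0x42007 [P=1 RW=1 US=1 PS=0]
  L2: frame=0x42 idx=31 entry=0x45007 [P=1 RW=1 US=1 PS=0]
  L3: frame=0x45 idx=10 entry=0x47007 [P=1 RW=1 US=1 PS=0]
  ✓ 0x47BE0  — 4 lookups
#2 VA=0xC0000416489 (r,kernel):
  L0: frame=0x35 idx=24 entry=0x4B007 [P=1 RW=1 US=1 PS=0]
  L1: frame=0x4B idx=0 entry=0x4E007 [P=1 RW=1 US=1 PS=0]
  L2: frame=0x4E idx=2 entry=0x50007 [P=1 RW=1 US=1 PS=0]
  L3: frame=0x50 idx=22 entry=0x54007 [P=1 RW=1 US=1 PS=0]
  ✓ 0x54489  — 4 lookups
#3 VA=0x824000C0B9 (r,kernel):
  L0: frame=0x35 idx=1 entry=0x57007 [P=1 RW=1 US=1 PS=0]
  L1: frame=0x57 idx=9 entry=0x5A007 [P=1 RW=1 US=1 PS=0]
  L2: frame=0x5A idx=0 entry=0x5B007 [P=1 RW=1 US=1 PS=0]
  L3: frame=0x5B idx=12 entry=0x5D007 [P=1 RW=1 US=1 PS=0]
  ✓ 0x5D0B9  — 4 lookups
#4 VA=0xC80000000A2 (r,kernel):
  L0: frame=0x35 idx=25 entry=0x60087 [P=1 RW=1 US=1 PS=1]
  ✓ 0x600A2 (huge @L0)  — 1 lookups

Entries read for #0: 4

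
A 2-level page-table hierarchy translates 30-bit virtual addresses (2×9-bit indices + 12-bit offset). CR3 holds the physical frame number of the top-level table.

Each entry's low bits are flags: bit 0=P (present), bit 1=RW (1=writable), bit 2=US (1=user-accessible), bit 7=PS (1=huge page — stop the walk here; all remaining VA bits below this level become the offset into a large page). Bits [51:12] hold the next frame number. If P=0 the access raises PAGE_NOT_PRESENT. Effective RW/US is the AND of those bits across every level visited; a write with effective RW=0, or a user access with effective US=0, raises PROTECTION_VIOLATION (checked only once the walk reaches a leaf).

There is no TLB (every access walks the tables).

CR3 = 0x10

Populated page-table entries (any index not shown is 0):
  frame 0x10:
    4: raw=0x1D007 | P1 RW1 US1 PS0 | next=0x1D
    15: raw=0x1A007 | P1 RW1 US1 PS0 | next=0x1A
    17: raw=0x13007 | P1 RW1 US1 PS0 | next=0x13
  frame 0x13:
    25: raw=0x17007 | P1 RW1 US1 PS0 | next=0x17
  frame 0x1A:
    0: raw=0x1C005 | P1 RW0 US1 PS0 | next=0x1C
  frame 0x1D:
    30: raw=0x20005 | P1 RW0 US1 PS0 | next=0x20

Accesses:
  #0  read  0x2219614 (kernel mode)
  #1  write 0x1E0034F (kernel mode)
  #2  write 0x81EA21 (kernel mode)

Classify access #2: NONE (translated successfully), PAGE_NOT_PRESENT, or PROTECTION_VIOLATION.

Trace:
#0 VA=0x2219614 (r,kernel):
  [0] read 0x10 idx=17: raw=0x13007 flags P=1 W=1 U=1 S=0
  [1] read 0x13 idx=25: raw=0x17007 flags P=1 W=1 U=1 S=0
  ✓ 0x17614  — 2 lookups
#1 VA=0x1E0034F (w,kernel):
  [0] read 0x10 idx=15: raw=0x1A007 flags P=1 W=1 U=1 S=0
  [1] read 0x1A idx=0: raw=0x1C005 flags P=1 W=0 U=1 S=0
  ⇒ fault: PROTECTION_VIOLATION  — 2 lookups
#2 VA=0x81EA21 (w,kernel):
  [0] read 0x10 idx=4: raw=0x1D007 flags P=1 W=1 U=1 S=0
  [1] read 0x1D idx=30: raw=0x20005 flags P=1 W=0 U=1 S=0
  ⇒ fault: PROTECTION_VIOLATION  — 2 lookups

Access #2 fault: PROTECTION_VIOLATION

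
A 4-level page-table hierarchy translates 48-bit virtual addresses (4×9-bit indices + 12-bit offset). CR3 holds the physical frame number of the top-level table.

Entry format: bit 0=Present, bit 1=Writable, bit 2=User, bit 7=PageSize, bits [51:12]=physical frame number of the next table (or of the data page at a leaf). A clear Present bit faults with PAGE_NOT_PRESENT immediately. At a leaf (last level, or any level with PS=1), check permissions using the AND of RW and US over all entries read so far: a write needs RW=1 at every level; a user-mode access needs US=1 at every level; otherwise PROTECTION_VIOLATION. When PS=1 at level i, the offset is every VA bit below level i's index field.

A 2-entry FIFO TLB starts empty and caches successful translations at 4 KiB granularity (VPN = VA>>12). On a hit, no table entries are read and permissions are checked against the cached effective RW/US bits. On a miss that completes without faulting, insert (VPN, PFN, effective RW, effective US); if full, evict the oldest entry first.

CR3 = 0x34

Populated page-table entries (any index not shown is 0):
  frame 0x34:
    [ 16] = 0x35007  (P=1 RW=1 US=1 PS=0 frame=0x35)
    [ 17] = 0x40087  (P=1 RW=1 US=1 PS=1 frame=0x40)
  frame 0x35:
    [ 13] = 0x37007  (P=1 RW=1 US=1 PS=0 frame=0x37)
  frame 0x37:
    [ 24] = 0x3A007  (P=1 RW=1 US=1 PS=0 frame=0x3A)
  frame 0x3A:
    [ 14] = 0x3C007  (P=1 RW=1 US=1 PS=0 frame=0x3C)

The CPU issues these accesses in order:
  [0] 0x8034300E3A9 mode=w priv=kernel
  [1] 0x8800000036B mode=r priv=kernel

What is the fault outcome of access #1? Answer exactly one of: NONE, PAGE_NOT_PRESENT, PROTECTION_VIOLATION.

Per-access translation:
#0 VA=0x8034300E3A9 (w,kernel):
  L0: frame=0x34 idx=16 entry=0x35007 [P=1 RW=1 US=1 PS=0]
  L1: frame=0x35 idx=13 entry=0x37007 [P=1 RW=1 US=1 PS=0]
  L2: frame=0x37 idx=24 entry=0x3A007 [P=1 RW=1 US=1 PS=0]
  L3: frame=0x3A idx=14 entry=0x3C007 [P=1 RW=1 US=1 PS=0]
  → PA=0x3C3A9  (4 entries read)
#1 VA=0x8800000036B (r,kernel):
  L0: frame=0x34 idx=17 entry=0x40087 [P=1 RW=1 US=1 PS=1]
  → PA=0x4036B (huge @L0)  (1 entries read)

Access #1 fault: NONE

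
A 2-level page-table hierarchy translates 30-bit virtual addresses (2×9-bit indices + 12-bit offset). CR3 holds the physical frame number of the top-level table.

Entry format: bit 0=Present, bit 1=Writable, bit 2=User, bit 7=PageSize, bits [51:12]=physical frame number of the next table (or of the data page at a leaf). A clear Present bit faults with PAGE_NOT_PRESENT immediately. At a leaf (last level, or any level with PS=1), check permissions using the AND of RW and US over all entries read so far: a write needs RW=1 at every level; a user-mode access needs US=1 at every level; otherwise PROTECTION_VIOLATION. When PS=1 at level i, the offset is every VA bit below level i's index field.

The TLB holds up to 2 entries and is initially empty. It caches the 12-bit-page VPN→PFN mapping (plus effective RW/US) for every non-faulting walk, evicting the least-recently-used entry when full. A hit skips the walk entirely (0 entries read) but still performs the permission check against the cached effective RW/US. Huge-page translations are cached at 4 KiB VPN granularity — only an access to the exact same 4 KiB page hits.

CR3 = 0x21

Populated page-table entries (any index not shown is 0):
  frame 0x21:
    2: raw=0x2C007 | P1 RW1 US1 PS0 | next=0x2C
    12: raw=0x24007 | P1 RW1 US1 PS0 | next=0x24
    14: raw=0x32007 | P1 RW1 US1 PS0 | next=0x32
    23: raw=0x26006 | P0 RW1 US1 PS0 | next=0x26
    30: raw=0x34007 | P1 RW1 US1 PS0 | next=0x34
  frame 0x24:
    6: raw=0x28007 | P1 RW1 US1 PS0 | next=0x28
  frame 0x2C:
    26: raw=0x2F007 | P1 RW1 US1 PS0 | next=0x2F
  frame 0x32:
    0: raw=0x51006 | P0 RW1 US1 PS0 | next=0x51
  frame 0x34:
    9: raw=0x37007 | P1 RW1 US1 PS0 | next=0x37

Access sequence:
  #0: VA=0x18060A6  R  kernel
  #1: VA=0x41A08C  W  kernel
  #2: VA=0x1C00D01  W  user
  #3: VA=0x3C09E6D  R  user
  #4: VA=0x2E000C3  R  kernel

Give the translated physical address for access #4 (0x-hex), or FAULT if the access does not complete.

Per-access translation:
#0 VA=0x18060A6 (r,kernel):
  [0] read 0x21 idx=12: raw=0x24007 flags P=1 W=1 U=1 S=0
  [1] read 0x24 idx=6: raw=0x28007 flags P=1 W=1 U=1 S=0
  → PA=0x280A6  (2 entries read)
#1 VA=0x41A08C (w,kernel):
  [0] read 0x21 idx=2: raw=0x2C007 flags P=1 W=1 U=1 S=0
  [1] read 0x2C idx=26: raw=0x2F007 flags P=1 W=1 U=1 S=0
  → PA=0x2F08C  (2 entries read)
#2 VA=0x1C00D01 (w,user):
  [0] read 0x21 idx=14: raw=0x32007 flags P=1 W=1 U=1 S=0
  [1] read 0x32 idx=0: raw=0x51006 flags P=0 W=1 U=1 S=0
  ✗ PAGE_NOT_PRESENT  [2 reads]
#3 VA=0x3C09E6D (r,user):
  [0] read 0x21 idx=30: raw=0x34007 flags P=1 W=1 U=1 S=0
  [1] read 0x34 idx=9: raw=0x37007 flags P=1 W=1 U=1 S=0
  → PA=0x37E6D  (2 entries read)
#4 VA=0x2E000C3 (r,kernel):
  [0] read 0x21 idx=23: raw=0x26006 flags P=0 W=1 U=1 S=0
  ✗ PAGE_NOT_PRESENT  [1 reads]

Access #4 PA: FAULT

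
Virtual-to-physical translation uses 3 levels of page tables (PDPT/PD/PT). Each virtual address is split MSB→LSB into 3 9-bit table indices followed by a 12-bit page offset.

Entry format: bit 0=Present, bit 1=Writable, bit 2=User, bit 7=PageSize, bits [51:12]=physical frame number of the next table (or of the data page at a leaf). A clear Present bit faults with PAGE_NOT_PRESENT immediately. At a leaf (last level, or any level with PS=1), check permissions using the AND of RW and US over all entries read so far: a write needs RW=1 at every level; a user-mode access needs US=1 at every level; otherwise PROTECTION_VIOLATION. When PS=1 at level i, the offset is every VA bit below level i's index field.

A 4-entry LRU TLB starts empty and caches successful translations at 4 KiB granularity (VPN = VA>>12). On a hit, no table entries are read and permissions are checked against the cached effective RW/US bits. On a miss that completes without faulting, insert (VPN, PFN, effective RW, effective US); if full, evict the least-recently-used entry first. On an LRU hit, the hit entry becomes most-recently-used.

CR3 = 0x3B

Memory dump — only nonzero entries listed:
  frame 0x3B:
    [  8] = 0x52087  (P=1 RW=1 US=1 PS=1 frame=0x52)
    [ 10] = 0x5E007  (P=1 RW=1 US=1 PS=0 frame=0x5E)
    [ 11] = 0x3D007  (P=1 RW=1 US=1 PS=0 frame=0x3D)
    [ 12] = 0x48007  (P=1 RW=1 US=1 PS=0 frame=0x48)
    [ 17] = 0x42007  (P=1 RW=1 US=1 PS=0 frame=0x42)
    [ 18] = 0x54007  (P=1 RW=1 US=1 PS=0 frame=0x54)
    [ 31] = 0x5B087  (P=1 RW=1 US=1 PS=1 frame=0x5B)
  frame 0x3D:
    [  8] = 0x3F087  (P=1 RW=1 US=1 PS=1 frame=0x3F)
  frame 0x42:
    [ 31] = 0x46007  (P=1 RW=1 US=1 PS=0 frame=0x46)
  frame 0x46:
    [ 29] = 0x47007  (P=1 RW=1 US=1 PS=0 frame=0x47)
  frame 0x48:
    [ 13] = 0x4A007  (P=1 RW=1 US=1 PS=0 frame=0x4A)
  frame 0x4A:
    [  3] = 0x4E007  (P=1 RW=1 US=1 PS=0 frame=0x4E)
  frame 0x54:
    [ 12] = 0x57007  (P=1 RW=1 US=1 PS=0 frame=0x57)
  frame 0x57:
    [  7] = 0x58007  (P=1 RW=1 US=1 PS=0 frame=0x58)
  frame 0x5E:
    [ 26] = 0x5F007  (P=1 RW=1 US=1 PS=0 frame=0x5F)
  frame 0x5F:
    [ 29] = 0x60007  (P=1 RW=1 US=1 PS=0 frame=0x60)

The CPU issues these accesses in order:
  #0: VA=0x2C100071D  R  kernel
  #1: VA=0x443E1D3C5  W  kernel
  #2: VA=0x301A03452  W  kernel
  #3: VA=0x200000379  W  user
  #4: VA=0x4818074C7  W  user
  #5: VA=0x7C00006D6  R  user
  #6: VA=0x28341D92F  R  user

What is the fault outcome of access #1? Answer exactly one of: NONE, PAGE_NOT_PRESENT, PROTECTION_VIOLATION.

Per-access translation:
#0 VA=0x2C100071D (r,kernel):
  L0: frame=0x3B idx=11 entry=0x3D007 [P=1 RW=1 US=1 PS=0]
  L1: frame=0x3D idx=8 entry=0x3F087 [P=1 RW=1 US=1 PS=1]
  → PA=0x3F71D (huge @L1)  (2 entries read)
#1 VA=0x443E1D3C5 (w,kernel):
  L0: frame=0x3B idx=17 entry=0x42007 [P=1 RW=1 US=1 PS=0]
  L1: frame=0x42 idx=31 entry=0x46007 [P=1 RW=1 US=1 PS=0]
  L2: frame=0x46 idx=29 entry=0x47007 [P=1 RW=1 US=1 PS=0]
  → PA=0x473C5  (3 entries read)
#2 VA=0x301A03452 (w,kernel):
  L0: frame=0x3B idx=12 entry=0x48007 [P=1 RW=1 US=1 PS=0]
  L1: frame=0x48 idx=13 entry=0x4A007 [P=1 RW=1 US=1 PS=0]
  L2: frame=0x4A idx=3 entry=0x4E007 [P=1 RW=1 US=1 PS=0]
  → PA=0x4E452  (3 entries read)
#3 VA=0x200000379 (w,user):
  L0: frame=0x3B idx=8 entry=0x52087 [P=1 RW=1 US=1 PS=1]
  → PA=0x52379 (huge @L0)  (1 entries read)
#4 VA=0x4818074C7 (w,user):
  L0: frame=0x3B idx=18 entry=0x54007 [P=1 RW=1 US=1 PS=0]
  L1: frame=0x54 idx=12 entry=0x57007 [P=1 RW=1 US=1 PS=0]
  L2: frame=0x57 idx=7 entry=0x58007 [P=1 RW=1 US=1 PS=0]
  → PA=0x584C7  (3 entries read)
#5 VA=0x7C00006D6 (r,user):
  L0: frame=0x3B idx=31 entry=0x5B087 [P=1 RW=1 US=1 PS=1]
  → PA=0x5B6D6 (huge @L0)  (1 entries read)
#6 VA=0x28341D92F (r,user):
  L0: frame=0x3B idx=10 entry=0x5E007 [P=1 RW=1 US=1 PS=0]
  L1: frame=0x5E idx=26 entry=0x5F007 [P=1 RW=1 US=1 PS=0]
  L2: frame=0x5F idx=29 entry=0x60007 [P=1 RW=1 US=1 PS=0]
  → PA=0x6092F  (3 entries read)

Access #1 fault: NONE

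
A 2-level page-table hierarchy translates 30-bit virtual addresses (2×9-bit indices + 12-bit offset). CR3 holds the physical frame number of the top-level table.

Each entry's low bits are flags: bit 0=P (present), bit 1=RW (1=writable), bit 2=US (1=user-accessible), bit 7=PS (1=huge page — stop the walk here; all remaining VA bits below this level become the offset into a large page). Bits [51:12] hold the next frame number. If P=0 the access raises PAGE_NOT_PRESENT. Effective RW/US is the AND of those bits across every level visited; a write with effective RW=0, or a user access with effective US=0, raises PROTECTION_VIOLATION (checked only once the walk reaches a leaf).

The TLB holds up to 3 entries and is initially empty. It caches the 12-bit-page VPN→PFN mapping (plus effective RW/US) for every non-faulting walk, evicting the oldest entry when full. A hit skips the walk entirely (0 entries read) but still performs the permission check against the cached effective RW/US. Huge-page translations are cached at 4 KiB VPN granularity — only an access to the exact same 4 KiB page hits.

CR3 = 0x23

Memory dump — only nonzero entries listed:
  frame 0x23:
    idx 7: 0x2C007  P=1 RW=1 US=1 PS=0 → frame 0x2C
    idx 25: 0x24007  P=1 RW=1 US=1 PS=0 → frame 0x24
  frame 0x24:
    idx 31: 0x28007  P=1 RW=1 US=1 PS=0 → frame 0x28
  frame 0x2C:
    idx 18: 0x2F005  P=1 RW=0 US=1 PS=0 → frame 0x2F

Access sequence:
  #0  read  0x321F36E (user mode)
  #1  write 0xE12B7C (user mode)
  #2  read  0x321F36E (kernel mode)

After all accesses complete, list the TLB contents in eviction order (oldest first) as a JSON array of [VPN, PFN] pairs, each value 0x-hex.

Walk each access:
#0 VA=0x321F36E (r,user):
  [0] read 0x23 idx=25: raw=0x24007 flags P=1 W=1 U=1 S=0
  [1] read 0x24 idx=31: raw=0x28007 flags P=1 W=1 U=1 S=0
  → PA=0x2836E  (2 entries read)
#1 VA=0xE12B7C (w,user):
  [0] read 0x23 idx=7: raw=0x2C007 flags P=1 W=1 U=1 S=0
  [1] read 0x2C idx=18: raw=0x2F005 flags P=1 W=0 U=1 S=0
  ⇒ fault: PROTECTION_VIOLATION  — 2 lookups
#2 VA=0x321F36E (r,kernel):
  TLB hit vpn=0x321F → PA=0x2836E

TLB: [["0x321F", "0x28"]]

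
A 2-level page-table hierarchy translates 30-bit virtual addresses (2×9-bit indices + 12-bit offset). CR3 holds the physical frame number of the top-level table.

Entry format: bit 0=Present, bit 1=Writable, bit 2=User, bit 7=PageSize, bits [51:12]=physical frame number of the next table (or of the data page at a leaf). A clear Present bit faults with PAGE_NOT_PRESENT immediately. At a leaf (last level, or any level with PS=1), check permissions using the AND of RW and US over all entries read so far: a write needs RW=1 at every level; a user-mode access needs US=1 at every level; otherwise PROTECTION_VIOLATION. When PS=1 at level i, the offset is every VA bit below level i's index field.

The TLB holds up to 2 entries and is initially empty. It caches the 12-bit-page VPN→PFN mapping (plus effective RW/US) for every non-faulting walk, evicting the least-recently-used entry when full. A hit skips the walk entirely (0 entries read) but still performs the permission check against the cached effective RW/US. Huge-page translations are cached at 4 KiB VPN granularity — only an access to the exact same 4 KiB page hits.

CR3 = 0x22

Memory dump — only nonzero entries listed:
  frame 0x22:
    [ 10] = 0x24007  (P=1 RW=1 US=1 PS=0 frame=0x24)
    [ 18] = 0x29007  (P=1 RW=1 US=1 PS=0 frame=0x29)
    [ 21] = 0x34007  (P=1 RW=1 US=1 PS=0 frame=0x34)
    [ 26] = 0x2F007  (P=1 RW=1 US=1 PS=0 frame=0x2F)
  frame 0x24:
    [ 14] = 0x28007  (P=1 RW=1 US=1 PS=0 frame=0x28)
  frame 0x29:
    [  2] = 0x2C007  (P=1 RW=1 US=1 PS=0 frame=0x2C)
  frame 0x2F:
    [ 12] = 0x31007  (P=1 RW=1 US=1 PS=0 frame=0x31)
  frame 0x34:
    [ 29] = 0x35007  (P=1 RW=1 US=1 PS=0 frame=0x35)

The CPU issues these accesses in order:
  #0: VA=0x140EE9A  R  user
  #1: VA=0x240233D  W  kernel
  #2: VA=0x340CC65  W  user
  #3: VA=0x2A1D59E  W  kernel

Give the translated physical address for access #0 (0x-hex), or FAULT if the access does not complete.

Trace:
#0 VA=0x140EE9A (r,user):
  [0] read 0x22 idx=10: raw=0x24007 flags P=1 W=1 U=1 S=0
  [1] read 0x24 idx=14: raw=0x28007 flags P=1 W=1 U=1 S=0
  ✓ 0x28E9A  — 2 lookups
#1 VA=0x240233D (w,kernel):
  [0] read 0x22 idx=18: raw=0x29007 flags P=1 W=1 U=1 S=0
  [1] read 0x29 idx=2: raw=0x2C007 flags P=1 W=1 U=1 S=0
  ✓ 0x2C33D  — 2 lookups
#2 VA=0x340CC65 (w,user):
  [0] read 0x22 idx=26: raw=0x2F007 flags P=1 W=1 U=1 S=0
  [1] read 0x2F idx=12: raw=0x31007 flags P=1 W=1 U=1 S=0
  ✓ 0x31C65  — 2 lookups
#3 VA=0x2A1D59E (w,kernel):
  [0] read 0x22 idx=21: raw=0x34007 flags P=1 W=1 U=1 S=0
  [1] read 0x34 idx=29: raw=0x35007 flags P=1 W=1 U=1 S=0
  ✓ 0x3559E  — 2 lookups

Access #0 PA: 0x28E9A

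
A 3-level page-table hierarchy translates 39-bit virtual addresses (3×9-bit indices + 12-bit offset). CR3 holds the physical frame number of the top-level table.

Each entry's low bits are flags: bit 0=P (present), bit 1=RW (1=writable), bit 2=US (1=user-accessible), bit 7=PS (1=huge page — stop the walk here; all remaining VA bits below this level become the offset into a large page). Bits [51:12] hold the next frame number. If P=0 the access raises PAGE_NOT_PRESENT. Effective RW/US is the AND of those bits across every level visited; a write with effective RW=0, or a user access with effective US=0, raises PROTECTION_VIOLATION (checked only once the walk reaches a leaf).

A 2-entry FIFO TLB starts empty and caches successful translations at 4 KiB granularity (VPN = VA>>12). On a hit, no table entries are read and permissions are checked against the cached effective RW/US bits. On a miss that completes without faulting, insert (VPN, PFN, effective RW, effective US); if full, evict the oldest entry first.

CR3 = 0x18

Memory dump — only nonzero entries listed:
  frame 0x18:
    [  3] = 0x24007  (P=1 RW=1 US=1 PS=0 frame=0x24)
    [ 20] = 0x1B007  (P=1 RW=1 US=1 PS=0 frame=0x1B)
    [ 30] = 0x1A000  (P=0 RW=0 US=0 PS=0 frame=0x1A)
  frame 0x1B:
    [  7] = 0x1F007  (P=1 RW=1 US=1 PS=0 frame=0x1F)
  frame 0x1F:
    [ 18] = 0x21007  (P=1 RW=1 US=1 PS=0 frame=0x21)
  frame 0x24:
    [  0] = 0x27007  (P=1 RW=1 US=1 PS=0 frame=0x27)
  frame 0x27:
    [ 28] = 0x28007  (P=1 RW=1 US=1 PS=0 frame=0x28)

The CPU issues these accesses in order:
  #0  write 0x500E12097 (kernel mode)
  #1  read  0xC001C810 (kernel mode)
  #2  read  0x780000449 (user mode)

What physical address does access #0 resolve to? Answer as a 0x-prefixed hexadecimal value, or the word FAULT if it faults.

Walk each access:
#0 VA=0x500E12097 (w,kernel):
  [0] read 0x18 idx=20: raw=0x1B007 flags P=1 W=1 U=1 S=0
  [1] read 0x1B idx=7: raw=0x1F007 flags P=1 W=1 U=1 S=0
  [2] read 0x1F idx=18: raw=0x21007 flags P=1 W=1 U=1 S=0
  ⇒ phys 0x21097  [3 reads]
#1 VA=0xC001C810 (r,kernel):
  [0] read 0x18 idx=3: raw=0x24007 flags P=1 W=1 U=1 S=0
  [1] read 0x24 idx=0: raw=0x27007 flags P=1 W=1 U=1 S=0
  [2] read 0x27 idx=28: raw=0x28007 flags P=1 W=1 U=1 S=0
  ⇒ phys 0x28810  [3 reads]
#2 VA=0x780000449 (r,user):
  [0] read 0x18 idx=30: raw=0x1A000 flags P=0 W=0 U=0 S=0
  ✗ PAGE_NOT_PRESENT  [1 reads]

Access #0 PA: 0x21097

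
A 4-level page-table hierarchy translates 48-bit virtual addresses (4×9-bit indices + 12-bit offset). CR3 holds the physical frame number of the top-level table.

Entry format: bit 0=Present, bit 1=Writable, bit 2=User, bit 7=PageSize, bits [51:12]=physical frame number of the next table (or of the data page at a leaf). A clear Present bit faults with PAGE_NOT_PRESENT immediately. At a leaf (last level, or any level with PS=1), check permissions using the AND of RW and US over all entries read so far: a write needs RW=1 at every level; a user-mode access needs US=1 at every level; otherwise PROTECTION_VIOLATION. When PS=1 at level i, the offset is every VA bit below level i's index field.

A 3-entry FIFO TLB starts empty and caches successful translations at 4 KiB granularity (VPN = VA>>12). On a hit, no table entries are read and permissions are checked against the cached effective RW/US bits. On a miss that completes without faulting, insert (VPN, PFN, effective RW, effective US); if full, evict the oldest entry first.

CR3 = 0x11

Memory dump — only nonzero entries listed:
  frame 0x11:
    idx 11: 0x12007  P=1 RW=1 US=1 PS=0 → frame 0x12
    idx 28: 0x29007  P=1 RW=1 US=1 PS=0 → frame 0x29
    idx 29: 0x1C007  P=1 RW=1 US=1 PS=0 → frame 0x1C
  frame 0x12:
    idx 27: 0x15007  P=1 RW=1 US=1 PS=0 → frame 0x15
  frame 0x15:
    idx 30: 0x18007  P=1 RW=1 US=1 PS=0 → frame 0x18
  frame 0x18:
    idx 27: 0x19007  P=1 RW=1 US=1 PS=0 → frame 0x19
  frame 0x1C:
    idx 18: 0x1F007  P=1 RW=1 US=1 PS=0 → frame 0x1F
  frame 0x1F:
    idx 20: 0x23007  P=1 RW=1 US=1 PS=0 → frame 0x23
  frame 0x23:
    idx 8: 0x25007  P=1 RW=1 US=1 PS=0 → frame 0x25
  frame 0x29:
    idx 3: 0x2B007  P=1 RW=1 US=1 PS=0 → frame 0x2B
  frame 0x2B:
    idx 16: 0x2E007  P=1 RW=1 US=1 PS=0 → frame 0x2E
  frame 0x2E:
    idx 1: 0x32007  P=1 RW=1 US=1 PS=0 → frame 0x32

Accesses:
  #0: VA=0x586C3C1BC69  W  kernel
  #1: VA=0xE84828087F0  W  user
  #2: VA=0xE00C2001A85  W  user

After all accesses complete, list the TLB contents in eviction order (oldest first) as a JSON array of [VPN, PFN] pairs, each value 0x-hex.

Walk each access:
#0 VA=0x586C3C1BC69 (w,kernel):
  L0: frame=0x11 idx=11 entry=0x12007 [P=1 RW=1 US=1 PS=0]
  L1: frame=0x12 idx=27 entry=0x15007 [P=1 RW=1 US=1 PS=0]
  L2: frame=0x15 idx=30 entry=0x18007 [P=1 RW=1 US=1 PS=0]
  L3: frame=0x18 idx=27 entry=0x19007 [P=1 RW=1 US=1 PS=0]
  ⇒ phys 0x19C69  [4 reads]
#1 VA=0xE84828087F0 (w,user):
  L0: frame=0x11 idx=29 entry=0x1C007 [P=1 RW=1 US=1 PS=0]
  L1: frame=0x1C idx=18 entry=0x1F007 [P=1 RW=1 US=1 PS=0]
  L2: frame=0x1F idx=20 entry=0x23007 [P=1 RW=1 US=1 PS=0]
  L3: frame=0x23 idx=8 entry=0x25007 [P=1 RW=1 US=1 PS=0]
  ⇒ phys 0x257F0  [4 reads]
#2 VA=0xE00C2001A85 (w,user):
  L0: frame=0x11 idx=28 entry=0x29007 [P=1 RW=1 US=1 PS=0]
  L1: frame=0x29 idx=3 entry=0x2B007 [P=1 RW=1 US=1 PS=0]
  L2: frame=0x2B idx=16 entry=0x2E007 [P=1 RW=1 US=1 PS=0]
  L3: frame=0x2E idx=1 entry=0x32007 [P=1 RW=1 US=1 PS=0]
  ⇒ phys 0x32A85  [4 reads]

TLB: [["0x586C3C1B", "0x19"], ["0xE8482808", "0x25"], ["0xE00C2001", "0x32"]]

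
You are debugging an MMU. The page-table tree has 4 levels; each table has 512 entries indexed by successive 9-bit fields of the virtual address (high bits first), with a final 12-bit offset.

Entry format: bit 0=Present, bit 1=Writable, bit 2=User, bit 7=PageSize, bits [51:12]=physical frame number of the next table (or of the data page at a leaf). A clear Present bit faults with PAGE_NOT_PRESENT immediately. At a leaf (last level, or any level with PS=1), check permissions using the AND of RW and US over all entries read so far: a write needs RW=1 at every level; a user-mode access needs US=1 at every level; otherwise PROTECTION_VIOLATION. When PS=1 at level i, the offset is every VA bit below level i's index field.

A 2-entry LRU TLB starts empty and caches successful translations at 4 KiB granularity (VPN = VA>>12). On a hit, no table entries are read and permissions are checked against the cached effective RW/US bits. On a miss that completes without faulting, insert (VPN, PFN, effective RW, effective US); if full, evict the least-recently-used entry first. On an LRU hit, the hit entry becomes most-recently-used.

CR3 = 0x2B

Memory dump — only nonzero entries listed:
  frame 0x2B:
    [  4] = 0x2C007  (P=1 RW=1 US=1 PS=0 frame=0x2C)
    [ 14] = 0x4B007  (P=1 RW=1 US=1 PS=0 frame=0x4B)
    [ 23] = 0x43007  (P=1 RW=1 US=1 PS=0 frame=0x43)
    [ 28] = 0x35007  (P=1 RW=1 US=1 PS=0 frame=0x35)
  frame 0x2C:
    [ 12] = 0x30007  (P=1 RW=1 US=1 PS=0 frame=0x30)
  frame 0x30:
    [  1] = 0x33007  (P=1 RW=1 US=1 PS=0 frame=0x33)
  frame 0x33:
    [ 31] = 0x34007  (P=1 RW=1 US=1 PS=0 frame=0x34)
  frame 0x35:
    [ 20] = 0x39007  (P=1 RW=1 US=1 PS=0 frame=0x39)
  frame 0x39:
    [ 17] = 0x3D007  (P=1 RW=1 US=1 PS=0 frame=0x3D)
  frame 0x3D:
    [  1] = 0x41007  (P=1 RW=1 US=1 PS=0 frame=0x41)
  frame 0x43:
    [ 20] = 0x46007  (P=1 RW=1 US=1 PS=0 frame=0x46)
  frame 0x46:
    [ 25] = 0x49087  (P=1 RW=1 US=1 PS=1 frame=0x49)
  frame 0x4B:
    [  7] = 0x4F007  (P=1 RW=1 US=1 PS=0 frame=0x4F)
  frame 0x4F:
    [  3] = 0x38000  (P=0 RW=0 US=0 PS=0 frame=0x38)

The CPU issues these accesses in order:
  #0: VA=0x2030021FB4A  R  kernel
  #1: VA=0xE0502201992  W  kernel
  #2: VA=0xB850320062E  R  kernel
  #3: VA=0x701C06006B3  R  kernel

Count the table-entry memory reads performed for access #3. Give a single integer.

Walk each access:
#0 VA=0x2030021FB4A (r,kernel):
  lvl0: tbl 0x2B, slot 4 ⇒ 0x2C007 (P1/RW1/US1/PS0)
  lvl1: tbl 0x2C, slot 12 ⇒ 0x30007 (P1/RW1/US1/PS0)
  lvl2: tbl 0x30, slot 1 ⇒ 0x33007 (P1/RW1/US1/PS0)
  lvl3: tbl 0x33, slot 31 ⇒ 0x34007 (P1/RW1/US1/PS0)
  ⇒ phys 0x34B4A  [4 reads]
#1 VA=0xE0502201992 (w,kernel):
  lvl0: tbl 0x2B, slot 28 ⇒ 0x35007 (P1/RW1/US1/PS0)
  lvl1: tbl 0x35, slot 20 ⇒ 0x39007 (P1/RW1/US1/PS0)
  lvl2: tbl 0x39, slot 17 ⇒ 0x3D007 (P1/RW1/US1/PS0)
  lvl3: tbl 0x3D, slot 1 ⇒ 0x41007 (P1/RW1/US1/PS0)
  ⇒ phys 0x41992  [4 reads]
#2 VA=0xB850320062E (r,kernel):
  lvl0: tbl 0x2B, slot 23 ⇒ 0x43007 (P1/RW1/US1/PS0)
  lvl1: tbl 0x43, slot 20 ⇒ 0x46007 (P1/RW1/US1/PS0)
  lvl2: tbl 0x46, slot 25 ⇒ 0x49087 (P1/RW1/US1/PS1)
  ⇒ phys 0x4962E (huge @L2)  [3 reads]
#3 VA=0x701C06006B3 (r,kernel):
  lvl0: tbl 0x2B, slot 14 ⇒ 0x4B007 (P1/RW1/US1/PS0)
  lvl1: tbl 0x4B, slot 7 ⇒ 0x4F007 (P1/RW1/US1/PS0)
  lvl2: tbl 0x4F, slot 3 ⇒ 0x38000 (P0/RW0/US0/PS0)
  ✗ PAGE_NOT_PRESENT  [3 reads]

Entries read for #3: 3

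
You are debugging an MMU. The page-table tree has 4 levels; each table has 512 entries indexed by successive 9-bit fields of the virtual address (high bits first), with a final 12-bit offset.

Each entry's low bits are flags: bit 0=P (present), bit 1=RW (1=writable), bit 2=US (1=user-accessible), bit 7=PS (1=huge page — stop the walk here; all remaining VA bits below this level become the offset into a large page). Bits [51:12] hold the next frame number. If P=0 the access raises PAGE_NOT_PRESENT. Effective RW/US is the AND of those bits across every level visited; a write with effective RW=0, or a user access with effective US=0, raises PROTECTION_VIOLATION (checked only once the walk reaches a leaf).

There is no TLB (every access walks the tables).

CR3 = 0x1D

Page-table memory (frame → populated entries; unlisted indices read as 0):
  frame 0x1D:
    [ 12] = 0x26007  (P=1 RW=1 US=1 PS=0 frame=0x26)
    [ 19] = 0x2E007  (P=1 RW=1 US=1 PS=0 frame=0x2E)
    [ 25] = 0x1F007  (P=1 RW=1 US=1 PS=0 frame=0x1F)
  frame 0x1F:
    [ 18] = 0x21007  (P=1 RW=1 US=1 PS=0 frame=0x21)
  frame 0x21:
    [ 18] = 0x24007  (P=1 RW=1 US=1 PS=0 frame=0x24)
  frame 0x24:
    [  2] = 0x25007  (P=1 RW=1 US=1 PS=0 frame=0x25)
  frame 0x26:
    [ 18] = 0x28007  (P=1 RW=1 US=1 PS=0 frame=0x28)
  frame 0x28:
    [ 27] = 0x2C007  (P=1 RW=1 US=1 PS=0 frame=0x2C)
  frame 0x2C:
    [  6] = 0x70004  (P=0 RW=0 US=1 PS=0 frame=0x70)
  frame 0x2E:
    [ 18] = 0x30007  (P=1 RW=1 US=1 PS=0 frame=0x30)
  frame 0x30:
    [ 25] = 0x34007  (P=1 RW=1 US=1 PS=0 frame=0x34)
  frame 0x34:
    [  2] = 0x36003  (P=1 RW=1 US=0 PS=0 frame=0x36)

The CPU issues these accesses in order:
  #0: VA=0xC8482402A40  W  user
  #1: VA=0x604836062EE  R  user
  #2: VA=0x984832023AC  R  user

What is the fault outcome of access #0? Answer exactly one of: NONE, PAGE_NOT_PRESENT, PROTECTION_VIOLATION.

Per-access translation:
#0 VA=0xC8482402A40 (w,user):
  [0] read 0x1D idx=25: raw=0x1F007 flags P=1 W=1 U=1 S=0
  [1] read 0x1F idx=18: raw=0x21007 flags P=1 W=1 U=1 S=0
  [2] read 0x21 idx=18: raw=0x24007 flags P=1 W=1 U=1 S=0
  [3] read 0x24 idx=2: raw=0x25007 flags P=1 W=1 U=1 S=0
  ✓ 0x25A40  — 4 lookups
#1 VA=0x604836062EE (r,user):
  [0] read 0x1D idx=12: raw=0x26007 flags P=1 W=1 U=1 S=0
  [1] read 0x26 idx=18: raw=0x28007 flags P=1 W=1 U=1 S=0
  [2] read 0x28 idx=27: raw=0x2C007 flags P=1 W=1 U=1 S=0
  [3] read 0x2C idx=6: raw=0x70004 flags P=0 W=0 U=1 S=0
  ✗ PAGE_NOT_PRESENT  [4 reads]
#2 VA=0x984832023AC (r,user):
  [0] read 0x1D idx=19: raw=0x2E007 flags P=1 W=1 U=1 S=0
  [1] read 0x2E idx=18: raw=0x30007 flags P=1 W=1 U=1 S=0
  [2] read 0x30 idx=25: raw=0x34007 flags P=1 W=1 U=1 S=0
  [3] read 0x34 idx=2: raw=0x36003 flags P=1 W=1 U=0 S=0
  ✗ PROTECTION_VIOLATION  [4 reads]

Access #0 fault: NONE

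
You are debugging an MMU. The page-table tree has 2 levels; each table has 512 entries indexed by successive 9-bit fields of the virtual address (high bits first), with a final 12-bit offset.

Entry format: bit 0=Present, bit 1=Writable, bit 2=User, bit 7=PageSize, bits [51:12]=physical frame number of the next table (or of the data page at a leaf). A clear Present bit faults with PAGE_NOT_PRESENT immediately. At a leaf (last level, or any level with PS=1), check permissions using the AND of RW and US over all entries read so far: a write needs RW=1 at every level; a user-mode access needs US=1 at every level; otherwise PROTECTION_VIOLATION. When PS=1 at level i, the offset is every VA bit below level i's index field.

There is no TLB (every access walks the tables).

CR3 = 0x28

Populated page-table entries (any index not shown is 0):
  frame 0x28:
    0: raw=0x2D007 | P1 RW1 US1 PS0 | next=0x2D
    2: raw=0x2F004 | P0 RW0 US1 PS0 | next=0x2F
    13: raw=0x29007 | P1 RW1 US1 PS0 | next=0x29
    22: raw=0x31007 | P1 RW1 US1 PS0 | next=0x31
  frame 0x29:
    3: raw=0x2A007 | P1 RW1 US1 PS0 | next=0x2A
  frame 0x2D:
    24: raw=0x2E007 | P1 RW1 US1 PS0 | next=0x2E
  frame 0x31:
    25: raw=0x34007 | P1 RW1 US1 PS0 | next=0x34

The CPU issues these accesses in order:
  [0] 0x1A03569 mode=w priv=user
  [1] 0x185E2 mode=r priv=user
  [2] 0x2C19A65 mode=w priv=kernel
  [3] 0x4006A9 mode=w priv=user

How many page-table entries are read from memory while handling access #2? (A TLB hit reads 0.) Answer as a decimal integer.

Walk each access:
#0 VA=0x1A03569 (w,user):
  [0] read 0x28 idx=13: raw=0x29007 flags P=1 W=1 U=1 S=0
  [1] read 0x29 idx=3: raw=0x2A007 flags P=1 W=1 U=1 S=0
  ✓ 0x2A569  — 2 lookups
#1 VA=0x185E2 (r,user):
  [0] read 0x28 idx=0: raw=0x2D007 flags P=1 W=1 U=1 S=0
  [1] read 0x2D idx=24: raw=0x2E007 flags P=1 W=1 U=1 S=0
  ✓ 0x2E5E2  — 2 lookups
#2 VA=0x2C19A65 (w,kernel):
  [0] read 0x28 idx=22: raw=0x31007 flags P=1 W=1 U=1 S=0
  [1] read 0x31 idx=25: raw=0x34007 flags P=1 W=1 U=1 S=0
  ✓ 0x34A65  — 2 lookups
#3 VA=0x4006A9 (w,user):
  [0] read 0x28 idx=2: raw=0x2F004 flags P=0 W=0 U=1 S=0
  ✗ PAGE_NOT_PRESENT  [1 reads]

Entries read for #2: 2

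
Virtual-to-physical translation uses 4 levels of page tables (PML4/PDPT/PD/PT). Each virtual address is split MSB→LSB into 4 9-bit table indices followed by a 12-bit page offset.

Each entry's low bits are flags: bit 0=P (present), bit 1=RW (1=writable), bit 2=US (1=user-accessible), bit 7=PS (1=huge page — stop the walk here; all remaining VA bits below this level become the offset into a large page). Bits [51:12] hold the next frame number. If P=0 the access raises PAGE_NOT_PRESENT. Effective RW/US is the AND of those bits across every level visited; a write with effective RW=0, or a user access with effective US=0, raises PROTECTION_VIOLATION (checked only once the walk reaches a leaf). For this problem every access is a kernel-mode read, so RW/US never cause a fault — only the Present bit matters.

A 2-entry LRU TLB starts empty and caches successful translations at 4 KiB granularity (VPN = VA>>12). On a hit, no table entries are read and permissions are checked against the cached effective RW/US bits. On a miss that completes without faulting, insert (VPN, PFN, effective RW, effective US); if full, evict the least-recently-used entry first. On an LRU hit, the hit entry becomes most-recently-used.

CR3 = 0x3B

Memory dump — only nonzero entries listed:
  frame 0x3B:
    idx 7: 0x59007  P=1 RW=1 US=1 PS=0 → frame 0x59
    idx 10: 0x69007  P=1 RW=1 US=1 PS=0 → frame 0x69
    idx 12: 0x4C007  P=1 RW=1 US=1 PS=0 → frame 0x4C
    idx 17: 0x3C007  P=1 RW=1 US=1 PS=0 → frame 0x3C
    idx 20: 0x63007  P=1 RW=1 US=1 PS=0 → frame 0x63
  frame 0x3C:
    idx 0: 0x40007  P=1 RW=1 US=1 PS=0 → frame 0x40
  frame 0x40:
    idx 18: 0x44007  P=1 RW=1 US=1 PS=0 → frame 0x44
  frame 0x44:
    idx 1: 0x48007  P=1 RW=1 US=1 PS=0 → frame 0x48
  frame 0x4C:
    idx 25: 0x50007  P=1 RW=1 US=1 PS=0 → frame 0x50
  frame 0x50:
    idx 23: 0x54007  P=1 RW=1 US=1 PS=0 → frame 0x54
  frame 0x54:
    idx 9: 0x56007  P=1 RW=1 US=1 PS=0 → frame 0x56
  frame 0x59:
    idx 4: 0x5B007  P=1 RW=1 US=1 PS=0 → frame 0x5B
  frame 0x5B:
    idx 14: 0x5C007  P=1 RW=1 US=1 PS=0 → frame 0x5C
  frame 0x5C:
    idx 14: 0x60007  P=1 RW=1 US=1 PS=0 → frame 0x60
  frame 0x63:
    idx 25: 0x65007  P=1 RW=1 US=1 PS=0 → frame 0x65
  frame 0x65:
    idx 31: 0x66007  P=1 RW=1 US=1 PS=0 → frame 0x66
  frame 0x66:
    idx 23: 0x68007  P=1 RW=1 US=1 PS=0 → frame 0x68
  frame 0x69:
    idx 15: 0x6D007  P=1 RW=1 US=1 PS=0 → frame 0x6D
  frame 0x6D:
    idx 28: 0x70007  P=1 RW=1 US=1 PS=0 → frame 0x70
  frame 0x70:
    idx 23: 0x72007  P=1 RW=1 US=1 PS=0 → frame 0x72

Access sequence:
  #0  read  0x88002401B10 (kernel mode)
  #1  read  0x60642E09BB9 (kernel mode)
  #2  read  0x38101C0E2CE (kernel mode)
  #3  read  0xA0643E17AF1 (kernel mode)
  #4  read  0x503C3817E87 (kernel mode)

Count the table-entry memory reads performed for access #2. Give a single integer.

Walk each access:
#0 VA=0x88002401B10 (r,kernel):
  [0] read 0x3B idx=17: raw=0x3C007 flags P=1 W=1 U=1 S=0
  [1] read 0x3C idx=0: raw=0x40007 flags P=1 W=1 U=1 S=0
  [2] read 0x40 idx=18: raw=0x44007 flags P=1 W=1 U=1 S=0
  [3] read 0x44 idx=1: raw=0x48007 flags P=1 W=1 U=1 S=0
  ⇒ phys 0x48B10  [4 reads]
#1 VA=0x60642E09BB9 (r,kernel):
  [0] read 0x3B idx=12: raw=0x4C007 flags P=1 W=1 U=1 S=0
  [1] read 0x4C idx=25: raw=0x50007 flags P=1 W=1 U=1 S=0
  [2] read 0x50 idx=23: raw=0x54007 flags P=1 W=1 U=1 S=0
  [3] read 0x54 idx=9: raw=0x56007 flags P=1 W=1 U=1 S=0
  ⇒ phys 0x56BB9  [4 reads]
#2 VA=0x38101C0E2CE (r,kernel):
  [0] read 0x3B idx=7: raw=0x59007 flags P=1 W=1 U=1 S=0
  [1] read 0x59 idx=4: raw=0x5B007 flags P=1 W=1 U=1 S=0
  [2] read 0x5B idx=14: raw=0x5C007 flags P=1 W=1 U=1 S=0
  [3] read 0x5C idx=14: raw=0x60007 flags P=1 W=1 U=1 S=0
  ⇒ phys 0x602CE  [4 reads]
#3 VA=0xA0643E17AF1 (r,kernel):
  [0] read 0x3B idx=20: raw=0x63007 flags P=1 W=1 U=1 S=0
  [1] read 0x63 idx=25: raw=0x65007 flags P=1 W=1 U=1 S=0
  [2] read 0x65 idx=31: raw=0x66007 flags P=1 W=1 U=1 S=0
  [3] read 0x66 idx=23: raw=0x68007 flags P=1 W=1 U=1 S=0
  ⇒ phys 0x68AF1  [4 reads]
#4 VA=0x503C3817E87 (r,kernel):
  [0] read 0x3B idx=10: raw=0x69007 flags P=1 W=1 U=1 S=0
  [1] read 0x69 idx=15: raw=0x6D007 flags P=1 W=1 U=1 S=0
  [2] read 0x6D idx=28: raw=0x70007 flags P=1 W=1 U=1 S=0
  [3] read 0x70 idx=23: raw=0x72007 flags P=1 W=1 U=1 S=0
  ⇒ phys 0x72E87  [4 reads]

Entries read for #2: 4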